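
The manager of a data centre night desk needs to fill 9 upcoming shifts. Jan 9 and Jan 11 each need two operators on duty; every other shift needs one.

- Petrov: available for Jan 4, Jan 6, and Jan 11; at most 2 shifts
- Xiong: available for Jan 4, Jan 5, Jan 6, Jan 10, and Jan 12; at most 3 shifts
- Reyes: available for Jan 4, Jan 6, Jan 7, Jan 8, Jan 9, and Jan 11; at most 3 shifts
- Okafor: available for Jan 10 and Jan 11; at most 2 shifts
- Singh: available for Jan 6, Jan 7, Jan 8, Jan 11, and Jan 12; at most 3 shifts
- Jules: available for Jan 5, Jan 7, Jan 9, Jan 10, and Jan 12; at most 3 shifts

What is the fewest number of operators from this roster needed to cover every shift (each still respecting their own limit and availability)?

4

11 slots to fill and no one can take more than 3, so at least ⌈11/3⌉ = 4 operators are needed.
Petrov, Xiong, Reyes, and Jules alone can cover everything: Jan 4→Petrov, Jan 5→Xiong, Jan 6→Xiong, Jan 7→Jules, Jan 8→Reyes, Jan 9→Reyes+Jules, Jan 10→Xiong, Jan 11→Petrov+Reyes, Jan 12→Jules.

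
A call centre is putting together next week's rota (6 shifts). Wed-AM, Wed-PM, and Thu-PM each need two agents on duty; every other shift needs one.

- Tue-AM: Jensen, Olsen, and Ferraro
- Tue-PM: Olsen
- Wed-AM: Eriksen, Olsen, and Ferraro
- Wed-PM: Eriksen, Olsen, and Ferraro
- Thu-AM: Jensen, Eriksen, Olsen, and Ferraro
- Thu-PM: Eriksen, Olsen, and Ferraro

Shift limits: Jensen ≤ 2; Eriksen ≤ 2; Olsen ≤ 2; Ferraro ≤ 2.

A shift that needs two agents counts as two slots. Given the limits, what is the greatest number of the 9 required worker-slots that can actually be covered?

8

Total capacity across all agents is 2+2+2+2 = 8, and 9 slots are needed, so at most 8 can be filled.
An assignment achieving 8: Tue-AM→Jensen, Tue-PM→Olsen, Wed-AM→Eriksen+Olsen, Wed-PM→Eriksen+Ferraro, Thu-AM→Jensen, Thu-PM→Ferraro.
Loads: Jensen 2/2, Eriksen 2/2, Olsen 2/2, Ferraro 2/2.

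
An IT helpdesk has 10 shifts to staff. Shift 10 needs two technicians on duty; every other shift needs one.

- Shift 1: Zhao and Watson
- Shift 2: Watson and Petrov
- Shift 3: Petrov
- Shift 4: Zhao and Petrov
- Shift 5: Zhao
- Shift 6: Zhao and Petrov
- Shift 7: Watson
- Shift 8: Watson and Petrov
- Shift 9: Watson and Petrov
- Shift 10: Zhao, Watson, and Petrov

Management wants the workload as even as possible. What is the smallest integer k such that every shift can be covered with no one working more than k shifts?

With 3 technicians and 11 worker-slots to fill, someone must work at least ⌈11/3⌉ = 4 shifts, so k ≥ 4.
k = 4 works: Shift 1→Zhao, Shift 2→Watson, Shift 3→Petrov, Shift 4→Zhao, Shift 5→Zhao, Shift 6→Zhao, Shift 7→Watson, Shift 8→Watson, Shift 9→Petrov, Shift 10→Watson+Petrov.
Loads: Zhao 4, Watson 4, Petrov 3 — all ≤ 4.

4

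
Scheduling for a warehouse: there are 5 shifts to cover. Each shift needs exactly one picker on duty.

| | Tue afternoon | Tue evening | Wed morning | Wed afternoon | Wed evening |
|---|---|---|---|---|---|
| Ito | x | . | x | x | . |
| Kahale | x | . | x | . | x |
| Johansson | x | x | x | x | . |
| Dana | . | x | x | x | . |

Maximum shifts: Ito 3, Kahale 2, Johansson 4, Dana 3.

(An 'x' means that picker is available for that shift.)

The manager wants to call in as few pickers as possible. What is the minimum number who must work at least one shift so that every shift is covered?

2

5 slots to fill and no one can take more than 4, so at least ⌈5/4⌉ = 2 pickers are needed.
Kahale and Johansson alone can cover everything: Tue afternoon→Kahale, Tue evening→Johansson, Wed morning→Johansson, Wed afternoon→Johansson, Wed evening→Kahale.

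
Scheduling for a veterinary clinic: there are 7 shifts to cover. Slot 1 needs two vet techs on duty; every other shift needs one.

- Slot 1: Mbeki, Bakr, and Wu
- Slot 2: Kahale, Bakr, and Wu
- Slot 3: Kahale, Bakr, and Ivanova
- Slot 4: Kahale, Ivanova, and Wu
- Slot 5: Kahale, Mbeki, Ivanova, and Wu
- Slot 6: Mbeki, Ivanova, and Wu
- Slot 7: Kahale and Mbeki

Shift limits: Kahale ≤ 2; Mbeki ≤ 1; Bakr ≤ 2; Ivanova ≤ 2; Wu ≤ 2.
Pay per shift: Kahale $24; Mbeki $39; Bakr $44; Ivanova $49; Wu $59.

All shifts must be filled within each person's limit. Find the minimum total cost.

$332

Picking the cheapest available vet tech for each shift independently would cost $242, but that ignores the shift limits.
An optimal schedule: Slot 1→Mbeki+Bakr, Slot 2→Kahale, Slot 3→Bakr, Slot 4→Ivanova, Slot 5→Wu, Slot 6→Ivanova, Slot 7→Kahale.
Total: 39 + 44 + 24 + 44 + 49 + 59 + 49 + 24 = $332.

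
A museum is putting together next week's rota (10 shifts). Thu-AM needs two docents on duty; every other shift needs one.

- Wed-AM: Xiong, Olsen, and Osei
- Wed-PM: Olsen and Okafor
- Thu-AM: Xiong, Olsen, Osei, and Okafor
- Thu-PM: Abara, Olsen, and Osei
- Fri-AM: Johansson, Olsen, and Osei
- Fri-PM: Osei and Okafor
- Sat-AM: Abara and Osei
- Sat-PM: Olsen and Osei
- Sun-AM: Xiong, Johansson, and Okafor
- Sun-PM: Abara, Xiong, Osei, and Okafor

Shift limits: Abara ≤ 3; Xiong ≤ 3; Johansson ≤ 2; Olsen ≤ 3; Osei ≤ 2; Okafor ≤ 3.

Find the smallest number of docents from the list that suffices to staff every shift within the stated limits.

4

11 slots to fill and no one can take more than 3, so at least ⌈11/3⌉ = 4 docents are needed.
Abara, Xiong, Olsen, and Osei alone can cover everything: Wed-AM→Xiong, Wed-PM→Olsen, Thu-AM→Xiong+Osei, Thu-PM→Abara, Fri-AM→Olsen, Fri-PM→Osei, Sat-AM→Abara, Sat-PM→Olsen, Sun-AM→Xiong, Sun-PM→Abara.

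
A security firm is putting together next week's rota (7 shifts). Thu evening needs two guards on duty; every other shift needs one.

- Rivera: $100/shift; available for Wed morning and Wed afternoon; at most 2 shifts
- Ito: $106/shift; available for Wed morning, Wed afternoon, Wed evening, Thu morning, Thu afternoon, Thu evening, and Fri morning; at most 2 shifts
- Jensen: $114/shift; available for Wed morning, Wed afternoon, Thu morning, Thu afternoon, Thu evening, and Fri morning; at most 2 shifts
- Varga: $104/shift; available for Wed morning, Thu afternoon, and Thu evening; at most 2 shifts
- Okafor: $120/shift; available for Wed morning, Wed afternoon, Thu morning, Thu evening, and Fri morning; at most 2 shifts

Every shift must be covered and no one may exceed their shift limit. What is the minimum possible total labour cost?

$848

Wed evening can only be covered by Ito, so that assignment is forced.
Picking the cheapest available guard for each shift independently would cost $832, but that ignores the shift limits.
An optimal schedule: Wed morning→Rivera, Wed afternoon→Rivera, Wed evening→Ito, Thu morning→Ito, Thu afternoon→Varga, Thu evening→Varga+Jensen, Fri morning→Jensen.
Total: 100 + 100 + 106 + 106 + 104 + 104 + 114 + 114 = $848.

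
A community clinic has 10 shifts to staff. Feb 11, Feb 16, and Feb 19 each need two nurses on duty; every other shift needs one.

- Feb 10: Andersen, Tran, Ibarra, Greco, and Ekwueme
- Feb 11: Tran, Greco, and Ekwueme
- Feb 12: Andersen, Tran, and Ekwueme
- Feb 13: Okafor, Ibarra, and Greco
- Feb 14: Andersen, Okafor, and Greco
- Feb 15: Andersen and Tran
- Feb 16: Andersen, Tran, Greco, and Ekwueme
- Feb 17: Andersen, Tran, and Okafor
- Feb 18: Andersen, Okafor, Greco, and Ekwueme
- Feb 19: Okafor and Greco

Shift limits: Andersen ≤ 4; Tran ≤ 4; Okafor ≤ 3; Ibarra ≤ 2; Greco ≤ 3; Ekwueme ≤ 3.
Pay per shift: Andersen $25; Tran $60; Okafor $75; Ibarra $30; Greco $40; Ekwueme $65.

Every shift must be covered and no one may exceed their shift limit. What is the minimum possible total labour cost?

$535

Feb 19 can only be covered by Okafor and Greco, so that assignment is forced.
Picking the cheapest available nurse for each shift independently would cost $460, but that ignores the shift limits.
An optimal schedule: Feb 10→Ibarra, Feb 11→Greco+Tran, Feb 12→Andersen, Feb 13→Ibarra, Feb 14→Andersen, Feb 15→Andersen, Feb 16→Greco+Tran, Feb 17→Tran, Feb 18→Andersen, Feb 19→Greco+Okafor.
Total: 30 + 40 + 60 + 25 + 30 + 25 + 25 + 40 + 60 + 60 + 25 + 40 + 75 = $535.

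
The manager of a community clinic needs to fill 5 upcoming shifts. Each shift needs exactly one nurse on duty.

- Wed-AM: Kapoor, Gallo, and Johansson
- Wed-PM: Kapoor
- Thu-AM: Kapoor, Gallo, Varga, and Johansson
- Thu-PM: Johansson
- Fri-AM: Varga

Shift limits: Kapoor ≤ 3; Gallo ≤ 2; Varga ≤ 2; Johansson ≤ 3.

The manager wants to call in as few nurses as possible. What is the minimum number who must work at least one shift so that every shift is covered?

5 slots to fill and no one can take more than 3, so at least ⌈5/3⌉ = 2 nurses are needed.
Shifts {Wed-PM, Thu-PM, Fri-AM} need 3 slots, but among the nurses available for them (Kapoor, Varga, and Johansson) any 2 together supply at most 2. So 2 nurses are not enough.
Kapoor, Varga, and Johansson alone can cover everything: Wed-AM→Kapoor, Wed-PM→Kapoor, Thu-AM→Kapoor, Thu-PM→Johansson, Fri-AM→Varga.

3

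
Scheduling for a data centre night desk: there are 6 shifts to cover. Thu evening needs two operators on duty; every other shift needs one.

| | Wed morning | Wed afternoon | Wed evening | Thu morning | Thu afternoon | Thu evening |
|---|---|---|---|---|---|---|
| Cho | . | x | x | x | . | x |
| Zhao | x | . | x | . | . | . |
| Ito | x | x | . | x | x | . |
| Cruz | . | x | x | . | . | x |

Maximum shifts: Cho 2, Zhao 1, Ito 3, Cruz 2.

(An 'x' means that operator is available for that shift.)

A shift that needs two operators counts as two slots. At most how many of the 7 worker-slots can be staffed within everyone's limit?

Total capacity across all operators is 2+1+3+2 = 8, and 7 slots are needed, so at most 7 can be filled.
An assignment achieving 7: Wed morning→Zhao, Wed afternoon→Ito, Wed evening→Cruz, Thu morning→Cho, Thu afternoon→Ito, Thu evening→Cho+Cruz.
Loads: Cho 2/2, Zhao 1/1, Ito 2/3, Cruz 2/2.

7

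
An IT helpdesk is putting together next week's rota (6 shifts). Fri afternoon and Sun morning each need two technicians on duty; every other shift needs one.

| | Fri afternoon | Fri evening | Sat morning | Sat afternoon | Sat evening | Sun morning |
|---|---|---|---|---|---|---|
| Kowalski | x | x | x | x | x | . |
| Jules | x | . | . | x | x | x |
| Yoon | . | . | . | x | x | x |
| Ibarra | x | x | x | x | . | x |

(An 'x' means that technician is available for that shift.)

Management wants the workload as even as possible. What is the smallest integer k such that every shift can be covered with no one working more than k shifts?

With 4 technicians and 8 worker-slots to fill, someone must work at least ⌈8/4⌉ = 2 shifts, so k ≥ 2.
k = 2 works: Fri afternoon→Jules+Ibarra, Fri evening→Kowalski, Sat morning→Kowalski, Sat afternoon→Yoon, Sat evening→Jules, Sun morning→Yoon+Ibarra.
Loads: Kowalski 2, Jules 2, Yoon 2, Ibarra 2 — all ≤ 2.

2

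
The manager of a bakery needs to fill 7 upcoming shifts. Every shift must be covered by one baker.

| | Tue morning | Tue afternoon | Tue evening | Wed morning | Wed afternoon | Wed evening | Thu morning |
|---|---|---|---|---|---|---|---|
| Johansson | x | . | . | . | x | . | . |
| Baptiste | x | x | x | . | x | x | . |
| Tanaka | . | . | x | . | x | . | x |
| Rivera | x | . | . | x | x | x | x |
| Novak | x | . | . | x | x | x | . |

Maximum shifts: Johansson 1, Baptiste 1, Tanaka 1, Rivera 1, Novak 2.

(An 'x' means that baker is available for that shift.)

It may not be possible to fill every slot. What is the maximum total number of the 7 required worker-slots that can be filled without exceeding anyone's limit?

Total capacity across all bakers is 1+1+1+1+2 = 6, and 7 slots are needed, so at most 6 can be filled.
An assignment achieving 6: Tue morning→Johansson, Tue afternoon→Baptiste, Tue evening→Tanaka, Wed morning→Rivera, Wed afternoon→Novak, Wed evening→Novak.
Loads: Johansson 1/1, Baptiste 1/1, Tanaka 1/1, Rivera 1/1, Novak 2/2.

6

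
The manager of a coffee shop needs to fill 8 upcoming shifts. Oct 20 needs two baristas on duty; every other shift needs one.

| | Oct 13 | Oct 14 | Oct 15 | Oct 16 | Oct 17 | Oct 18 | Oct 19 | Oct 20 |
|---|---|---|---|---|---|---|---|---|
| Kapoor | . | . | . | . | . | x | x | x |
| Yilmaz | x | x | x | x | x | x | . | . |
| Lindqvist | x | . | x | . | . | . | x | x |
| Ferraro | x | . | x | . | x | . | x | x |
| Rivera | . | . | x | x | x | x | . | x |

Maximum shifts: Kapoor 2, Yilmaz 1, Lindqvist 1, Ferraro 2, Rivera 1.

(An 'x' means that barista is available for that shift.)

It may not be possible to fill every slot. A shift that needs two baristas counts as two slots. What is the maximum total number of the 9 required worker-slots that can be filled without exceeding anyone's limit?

Total capacity across all baristas is 2+1+1+2+1 = 7, and 9 slots are needed, so at most 7 can be filled.
An assignment achieving 7: Oct 13→Lindqvist, Oct 14→Yilmaz, Oct 15→Ferraro, Oct 16→Rivera, Oct 17→Ferraro, Oct 18→Kapoor, Oct 19→Kapoor.
Loads: Kapoor 2/2, Yilmaz 1/1, Lindqvist 1/1, Ferraro 2/2, Rivera 1/1.

7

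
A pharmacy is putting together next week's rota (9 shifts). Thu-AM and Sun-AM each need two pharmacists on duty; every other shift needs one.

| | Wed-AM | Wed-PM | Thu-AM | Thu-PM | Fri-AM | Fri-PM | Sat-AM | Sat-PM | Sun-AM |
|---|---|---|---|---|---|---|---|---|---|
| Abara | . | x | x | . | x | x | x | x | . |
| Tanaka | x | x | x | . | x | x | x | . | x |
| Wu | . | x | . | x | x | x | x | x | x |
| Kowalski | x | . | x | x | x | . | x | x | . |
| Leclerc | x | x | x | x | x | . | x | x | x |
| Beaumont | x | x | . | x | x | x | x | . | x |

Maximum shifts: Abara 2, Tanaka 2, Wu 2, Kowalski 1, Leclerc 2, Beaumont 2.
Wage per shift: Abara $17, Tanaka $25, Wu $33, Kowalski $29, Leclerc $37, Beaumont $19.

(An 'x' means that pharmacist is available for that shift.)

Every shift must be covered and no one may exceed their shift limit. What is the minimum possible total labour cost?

Picking the cheapest available pharmacist for each shift independently would cost $209, but that ignores the shift limits.
An optimal schedule: Wed-AM→Tanaka, Wed-PM→Tanaka, Thu-AM→Kowalski+Leclerc, Thu-PM→Wu, Fri-AM→Wu, Fri-PM→Abara, Sat-AM→Beaumont, Sat-PM→Abara, Sun-AM→Leclerc+Beaumont.
Total: 25 + 25 + 29 + 37 + 33 + 33 + 17 + 19 + 17 + 37 + 19 = $291.

$291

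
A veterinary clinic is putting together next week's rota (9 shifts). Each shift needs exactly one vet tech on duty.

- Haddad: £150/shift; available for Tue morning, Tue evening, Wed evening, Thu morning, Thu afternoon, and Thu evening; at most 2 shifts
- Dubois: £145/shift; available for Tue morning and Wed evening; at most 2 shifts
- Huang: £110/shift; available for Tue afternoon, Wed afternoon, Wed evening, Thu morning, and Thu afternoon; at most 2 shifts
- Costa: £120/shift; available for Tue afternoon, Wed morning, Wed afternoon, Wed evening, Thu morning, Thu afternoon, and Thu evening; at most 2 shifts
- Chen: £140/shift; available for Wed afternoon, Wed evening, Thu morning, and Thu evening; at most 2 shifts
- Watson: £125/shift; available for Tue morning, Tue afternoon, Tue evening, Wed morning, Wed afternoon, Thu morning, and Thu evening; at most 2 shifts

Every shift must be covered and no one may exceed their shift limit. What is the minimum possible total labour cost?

Picking the cheapest available vet tech for each shift independently would cost £1040, but that ignores the shift limits.
An optimal schedule: Tue morning→Watson, Tue afternoon→Huang, Tue evening→Watson, Wed morning→Costa, Wed afternoon→Costa, Wed evening→Dubois, Thu morning→Chen, Thu afternoon→Huang, Thu evening→Chen.
Total: 125 + 110 + 125 + 120 + 120 + 145 + 140 + 110 + 140 = £1135.

£1135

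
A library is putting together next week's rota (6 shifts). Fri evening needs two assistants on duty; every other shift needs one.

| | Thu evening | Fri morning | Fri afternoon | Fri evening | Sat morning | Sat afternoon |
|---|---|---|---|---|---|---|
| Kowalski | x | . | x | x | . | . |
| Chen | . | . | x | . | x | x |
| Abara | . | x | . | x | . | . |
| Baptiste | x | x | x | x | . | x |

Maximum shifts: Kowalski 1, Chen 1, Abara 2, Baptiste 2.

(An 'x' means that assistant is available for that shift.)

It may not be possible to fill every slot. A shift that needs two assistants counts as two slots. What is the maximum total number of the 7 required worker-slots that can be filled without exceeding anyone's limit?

Total capacity across all assistants is 1+1+2+2 = 6, and 7 slots are needed, so at most 6 can be filled.
An assignment achieving 6: Thu evening→Kowalski, Fri morning→Abara, Fri afternoon→Baptiste, Fri evening→Abara, Sat morning→Chen, Sat afternoon→Baptiste.
Loads: Kowalski 1/1, Chen 1/1, Abara 2/2, Baptiste 2/2.

6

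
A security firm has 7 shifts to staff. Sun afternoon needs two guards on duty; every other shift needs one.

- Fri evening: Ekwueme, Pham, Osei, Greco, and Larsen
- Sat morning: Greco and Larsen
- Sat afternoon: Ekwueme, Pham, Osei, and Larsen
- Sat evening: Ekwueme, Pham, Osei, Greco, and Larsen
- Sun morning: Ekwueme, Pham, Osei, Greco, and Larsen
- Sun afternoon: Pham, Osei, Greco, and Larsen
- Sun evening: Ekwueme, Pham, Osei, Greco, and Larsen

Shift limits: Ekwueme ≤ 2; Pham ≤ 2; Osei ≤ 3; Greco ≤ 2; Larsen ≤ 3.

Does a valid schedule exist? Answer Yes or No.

One valid schedule: Fri evening→Ekwueme, Sat morning→Greco, Sat afternoon→Ekwueme, Sat evening→Pham, Sun morning→Pham, Sun afternoon→Osei+Greco, Sun evening→Osei.
Loads: Ekwueme 2/2, Pham 2/2, Osei 2/3, Greco 2/2, Larsen 0/3 — all within limits.

Yes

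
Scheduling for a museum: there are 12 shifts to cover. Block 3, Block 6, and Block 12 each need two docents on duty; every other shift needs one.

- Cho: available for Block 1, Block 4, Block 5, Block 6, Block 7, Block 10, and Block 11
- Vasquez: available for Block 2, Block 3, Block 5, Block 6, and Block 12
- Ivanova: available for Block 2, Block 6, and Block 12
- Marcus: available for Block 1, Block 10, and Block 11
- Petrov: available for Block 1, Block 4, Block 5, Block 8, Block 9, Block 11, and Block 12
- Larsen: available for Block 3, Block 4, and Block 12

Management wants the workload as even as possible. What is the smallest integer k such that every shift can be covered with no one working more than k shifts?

With 6 docents and 15 worker-slots to fill, someone must work at least ⌈15/6⌉ = 3 shifts, so k ≥ 3.
k = 3 works: Block 1→Cho, Block 2→Vasquez, Block 3→Vasquez+Larsen, Block 4→Larsen, Block 5→Petrov, Block 6→Vasquez+Ivanova, Block 7→Cho, Block 8→Petrov, Block 9→Petrov, Block 10→Cho, Block 11→Marcus, Block 12→Ivanova+Larsen.
Loads: Cho 3, Vasquez 3, Ivanova 2, Marcus 1, Petrov 3, Larsen 3 — all ≤ 3.

3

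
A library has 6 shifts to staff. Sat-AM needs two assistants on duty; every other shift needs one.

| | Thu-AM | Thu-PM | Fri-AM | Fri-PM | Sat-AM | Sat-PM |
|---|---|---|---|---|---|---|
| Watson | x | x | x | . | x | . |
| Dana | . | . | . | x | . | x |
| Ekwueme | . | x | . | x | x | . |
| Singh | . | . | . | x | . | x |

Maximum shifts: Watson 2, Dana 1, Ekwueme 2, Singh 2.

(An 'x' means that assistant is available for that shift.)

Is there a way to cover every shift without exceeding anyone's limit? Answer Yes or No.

No

Total capacity is 7 and 7 slots are needed, so capacity alone doesn't rule it out.
Shifts {Thu-AM, Fri-AM, Sat-AM} need 4 worker-slots in total, but the assistants available for any of those shifts (Watson and Ekwueme) can supply at most 3 among them. So no valid schedule exists.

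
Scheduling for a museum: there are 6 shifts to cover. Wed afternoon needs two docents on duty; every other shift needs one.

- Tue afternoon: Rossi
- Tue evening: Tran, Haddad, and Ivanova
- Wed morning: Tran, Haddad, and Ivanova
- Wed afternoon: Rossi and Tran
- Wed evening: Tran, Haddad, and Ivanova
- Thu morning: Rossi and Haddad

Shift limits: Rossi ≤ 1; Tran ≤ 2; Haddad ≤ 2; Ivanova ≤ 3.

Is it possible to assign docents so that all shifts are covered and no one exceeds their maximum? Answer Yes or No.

Total capacity is 8 and 7 slots are needed, so capacity alone doesn't rule it out.
Shifts {Tue afternoon, Wed afternoon} need 3 worker-slots in total, but the docents available for any of those shifts (Rossi and Tran) can supply at most 2 among them. So no valid schedule exists.

No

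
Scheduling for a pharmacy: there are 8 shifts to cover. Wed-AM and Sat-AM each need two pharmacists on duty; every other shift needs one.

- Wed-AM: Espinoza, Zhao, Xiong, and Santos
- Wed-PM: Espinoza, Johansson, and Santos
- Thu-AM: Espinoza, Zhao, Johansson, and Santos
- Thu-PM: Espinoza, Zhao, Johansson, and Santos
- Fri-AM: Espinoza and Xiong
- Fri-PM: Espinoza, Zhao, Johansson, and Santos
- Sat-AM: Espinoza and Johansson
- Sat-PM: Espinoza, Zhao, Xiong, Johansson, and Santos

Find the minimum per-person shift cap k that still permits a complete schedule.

With 5 pharmacists and 10 worker-slots to fill, someone must work at least ⌈10/5⌉ = 2 shifts, so k ≥ 2.
k = 2 works: Wed-AM→Xiong+Santos, Wed-PM→Johansson, Thu-AM→Zhao, Thu-PM→Zhao, Fri-AM→Espinoza, Fri-PM→Santos, Sat-AM→Espinoza+Johansson, Sat-PM→Xiong.
Loads: Espinoza 2, Zhao 2, Xiong 2, Johansson 2, Santos 2 — all ≤ 2.

2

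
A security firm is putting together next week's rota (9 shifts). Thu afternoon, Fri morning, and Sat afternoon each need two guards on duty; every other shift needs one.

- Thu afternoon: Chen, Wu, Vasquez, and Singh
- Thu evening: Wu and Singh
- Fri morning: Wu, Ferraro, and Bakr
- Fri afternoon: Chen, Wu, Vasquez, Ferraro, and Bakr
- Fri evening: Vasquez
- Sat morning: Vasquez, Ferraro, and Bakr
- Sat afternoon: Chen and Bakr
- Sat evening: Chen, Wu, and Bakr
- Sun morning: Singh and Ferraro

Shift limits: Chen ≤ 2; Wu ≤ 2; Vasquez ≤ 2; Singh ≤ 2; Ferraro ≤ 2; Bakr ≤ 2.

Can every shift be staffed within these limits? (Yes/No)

Yes

Fri evening can only be covered by Vasquez, so that assignment is forced.
Sat afternoon can only be covered by Chen and Bakr, so that assignment is forced.
One valid schedule: Thu afternoon→Chen+Singh, Thu evening→Wu, Fri morning→Wu+Ferraro, Fri afternoon→Ferraro, Fri evening→Vasquez, Sat morning→Vasquez, Sat afternoon→Chen+Bakr, Sat evening→Bakr, Sun morning→Singh.
Loads: Chen 2/2, Wu 2/2, Vasquez 2/2, Singh 2/2, Ferraro 2/2, Bakr 2/2 — all within limits.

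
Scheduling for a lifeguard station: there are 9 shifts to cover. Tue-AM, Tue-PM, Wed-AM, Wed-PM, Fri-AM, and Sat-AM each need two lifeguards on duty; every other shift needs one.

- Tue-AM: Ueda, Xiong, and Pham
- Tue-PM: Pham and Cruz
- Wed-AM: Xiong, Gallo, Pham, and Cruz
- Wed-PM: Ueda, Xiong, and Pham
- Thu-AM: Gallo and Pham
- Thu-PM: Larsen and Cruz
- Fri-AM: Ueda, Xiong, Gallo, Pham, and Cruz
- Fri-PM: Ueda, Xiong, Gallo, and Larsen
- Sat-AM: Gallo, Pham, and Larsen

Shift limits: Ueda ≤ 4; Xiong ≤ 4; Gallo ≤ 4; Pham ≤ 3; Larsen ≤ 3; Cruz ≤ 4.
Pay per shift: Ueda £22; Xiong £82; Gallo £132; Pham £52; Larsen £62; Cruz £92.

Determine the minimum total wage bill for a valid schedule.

Tue-PM can only be covered by Pham and Cruz, so that assignment is forced.
Picking the cheapest available lifeguard for each shift independently would cost £750, but that ignores the shift limits.
An optimal schedule: Tue-AM→Ueda+Xiong, Tue-PM→Pham+Cruz, Wed-AM→Xiong+Cruz, Wed-PM→Ueda+Xiong, Thu-AM→Pham, Thu-PM→Larsen, Fri-AM→Ueda+Xiong, Fri-PM→Ueda, Sat-AM→Pham+Larsen.
Total: 22 + 82 + 52 + 92 + 82 + 92 + 22 + 82 + 52 + 62 + 22 + 82 + 22 + 52 + 62 = £880.

£880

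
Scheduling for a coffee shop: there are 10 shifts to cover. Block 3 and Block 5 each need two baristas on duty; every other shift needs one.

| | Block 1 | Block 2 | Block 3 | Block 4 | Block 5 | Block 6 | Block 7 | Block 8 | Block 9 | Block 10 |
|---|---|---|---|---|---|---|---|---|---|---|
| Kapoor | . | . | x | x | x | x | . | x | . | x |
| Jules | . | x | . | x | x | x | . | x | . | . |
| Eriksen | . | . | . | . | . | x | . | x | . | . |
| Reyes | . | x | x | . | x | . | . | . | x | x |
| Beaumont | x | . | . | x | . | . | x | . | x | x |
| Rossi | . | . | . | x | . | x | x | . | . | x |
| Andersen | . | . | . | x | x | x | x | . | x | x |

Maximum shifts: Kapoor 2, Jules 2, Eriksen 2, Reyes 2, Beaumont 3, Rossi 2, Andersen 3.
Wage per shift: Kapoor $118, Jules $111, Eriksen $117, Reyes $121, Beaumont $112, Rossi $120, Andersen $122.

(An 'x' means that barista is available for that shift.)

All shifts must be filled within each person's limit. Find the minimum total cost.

$1389

Block 1 can only be covered by Beaumont, so that assignment is forced.
Block 3 can only be covered by Kapoor and Reyes, so that assignment is forced.
Picking the cheapest available barista for each shift independently would cost $1360, but that ignores the shift limits.
An optimal schedule: Block 1→Beaumont, Block 2→Jules, Block 3→Kapoor+Reyes, Block 4→Rossi, Block 5→Jules+Kapoor, Block 6→Eriksen, Block 7→Beaumont, Block 8→Eriksen, Block 9→Beaumont, Block 10→Rossi.
Total: 112 + 111 + 118 + 121 + 120 + 111 + 118 + 117 + 112 + 117 + 112 + 120 = $1389.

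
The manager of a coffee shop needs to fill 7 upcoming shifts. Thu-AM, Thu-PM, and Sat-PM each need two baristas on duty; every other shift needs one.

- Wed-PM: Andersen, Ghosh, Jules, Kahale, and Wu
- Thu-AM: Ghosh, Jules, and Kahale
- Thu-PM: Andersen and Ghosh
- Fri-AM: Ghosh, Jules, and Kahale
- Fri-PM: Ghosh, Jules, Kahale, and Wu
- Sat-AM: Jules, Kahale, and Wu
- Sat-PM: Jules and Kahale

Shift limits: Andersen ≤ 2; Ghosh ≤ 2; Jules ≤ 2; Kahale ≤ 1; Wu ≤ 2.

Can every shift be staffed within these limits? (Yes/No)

Shifts {Thu-AM, Thu-PM, Fri-AM, Sat-PM} need 7 worker-slots in total, but the baristas available for any of those shifts (Andersen, Ghosh, Jules, and Kahale) can supply at most 6 among them. So no valid schedule exists.

No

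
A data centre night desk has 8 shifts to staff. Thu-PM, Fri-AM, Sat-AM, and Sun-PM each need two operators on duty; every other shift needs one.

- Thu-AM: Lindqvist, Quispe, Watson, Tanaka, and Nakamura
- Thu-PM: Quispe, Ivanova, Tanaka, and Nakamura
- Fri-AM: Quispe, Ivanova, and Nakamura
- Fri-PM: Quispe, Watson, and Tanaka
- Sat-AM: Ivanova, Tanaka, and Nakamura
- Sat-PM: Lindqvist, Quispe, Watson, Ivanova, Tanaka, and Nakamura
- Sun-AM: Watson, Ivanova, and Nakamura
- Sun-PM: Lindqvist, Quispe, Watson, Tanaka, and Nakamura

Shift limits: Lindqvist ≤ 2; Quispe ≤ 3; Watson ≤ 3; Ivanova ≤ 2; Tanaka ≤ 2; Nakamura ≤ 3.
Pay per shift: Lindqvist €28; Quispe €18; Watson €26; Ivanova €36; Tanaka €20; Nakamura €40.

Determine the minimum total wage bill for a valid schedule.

€300

Picking the cheapest available operator for each shift independently would cost €266, but that ignores the shift limits.
An optimal schedule: Thu-AM→Watson, Thu-PM→Quispe+Tanaka, Fri-AM→Quispe+Ivanova, Fri-PM→Quispe, Sat-AM→Tanaka+Ivanova, Sat-PM→Lindqvist, Sun-AM→Watson, Sun-PM→Watson+Lindqvist.
Total: 26 + 18 + 20 + 18 + 36 + 18 + 20 + 36 + 28 + 26 + 26 + 28 = €300.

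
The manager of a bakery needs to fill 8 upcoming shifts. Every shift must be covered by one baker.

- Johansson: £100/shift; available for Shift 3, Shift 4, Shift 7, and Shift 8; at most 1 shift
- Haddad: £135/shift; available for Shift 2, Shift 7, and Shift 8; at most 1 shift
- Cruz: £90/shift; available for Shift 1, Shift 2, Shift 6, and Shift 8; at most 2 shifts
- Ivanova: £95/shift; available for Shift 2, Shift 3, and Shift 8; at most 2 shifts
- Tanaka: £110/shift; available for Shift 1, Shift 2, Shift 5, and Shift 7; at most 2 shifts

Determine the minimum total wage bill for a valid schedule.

Shift 4 can only be covered by Johansson, so that assignment is forced.
Shift 5 can only be covered by Tanaka, so that assignment is forced.
Shift 6 can only be covered by Cruz, so that assignment is forced.
Picking the cheapest available baker for each shift independently would cost £765, but that ignores the shift limits.
An optimal schedule: Shift 1→Cruz, Shift 2→Tanaka, Shift 3→Ivanova, Shift 4→Johansson, Shift 5→Tanaka, Shift 6→Cruz, Shift 7→Haddad, Shift 8→Ivanova.
Total: 90 + 110 + 95 + 100 + 110 + 90 + 135 + 95 = £825.

£825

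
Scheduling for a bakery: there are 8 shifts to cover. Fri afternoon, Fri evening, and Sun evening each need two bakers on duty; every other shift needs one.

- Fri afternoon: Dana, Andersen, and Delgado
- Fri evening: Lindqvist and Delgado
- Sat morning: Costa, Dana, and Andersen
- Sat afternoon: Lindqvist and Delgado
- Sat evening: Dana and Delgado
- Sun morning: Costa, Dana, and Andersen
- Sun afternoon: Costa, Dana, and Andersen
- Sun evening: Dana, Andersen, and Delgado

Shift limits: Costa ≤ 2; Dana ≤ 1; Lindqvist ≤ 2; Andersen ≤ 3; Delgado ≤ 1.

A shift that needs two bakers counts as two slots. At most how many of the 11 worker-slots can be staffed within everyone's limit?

Total capacity across all bakers is 2+1+2+3+1 = 9, and 11 slots are needed, so at most 9 can be filled.
An assignment achieving 9: Fri afternoon→Andersen, Fri evening→Lindqvist+Delgado, Sat morning→Costa, Sat afternoon→Lindqvist, Sat evening→Dana, Sun morning→Costa, Sun afternoon→Andersen, Sun evening→Andersen.
Loads: Costa 2/2, Dana 1/1, Lindqvist 2/2, Andersen 3/3, Delgado 1/1.

9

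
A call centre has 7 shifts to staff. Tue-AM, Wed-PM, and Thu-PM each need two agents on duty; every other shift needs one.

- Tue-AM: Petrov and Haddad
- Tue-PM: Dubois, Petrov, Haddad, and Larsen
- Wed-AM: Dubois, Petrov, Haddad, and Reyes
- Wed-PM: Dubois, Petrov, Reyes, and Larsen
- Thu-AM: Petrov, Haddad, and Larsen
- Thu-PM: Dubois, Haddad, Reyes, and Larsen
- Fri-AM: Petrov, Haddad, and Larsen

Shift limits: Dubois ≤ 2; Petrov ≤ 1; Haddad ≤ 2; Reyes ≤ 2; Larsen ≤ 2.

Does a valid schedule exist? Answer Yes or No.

Total capacity is 2+1+2+2+2 = 9 but 10 worker-slots are needed — infeasible.

No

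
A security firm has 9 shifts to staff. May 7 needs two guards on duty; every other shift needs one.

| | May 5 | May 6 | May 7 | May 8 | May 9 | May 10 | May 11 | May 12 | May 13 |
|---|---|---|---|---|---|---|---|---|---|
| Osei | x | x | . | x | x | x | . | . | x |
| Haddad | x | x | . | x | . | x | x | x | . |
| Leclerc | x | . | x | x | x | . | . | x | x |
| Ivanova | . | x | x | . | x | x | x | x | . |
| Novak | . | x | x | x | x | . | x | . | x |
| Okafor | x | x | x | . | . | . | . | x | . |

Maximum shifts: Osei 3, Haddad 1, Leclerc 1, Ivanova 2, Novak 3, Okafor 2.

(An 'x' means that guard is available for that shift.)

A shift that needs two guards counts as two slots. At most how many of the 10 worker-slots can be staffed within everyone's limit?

10

Total capacity across all guards is 3+1+1+2+3+2 = 12, and 10 slots are needed, so at most 10 can be filled.
An assignment achieving 10: May 5→Osei, May 6→Novak, May 7→Leclerc+Ivanova, May 8→Novak, May 9→Ivanova, May 10→Osei, May 11→Haddad, May 12→Okafor, May 13→Osei.
Loads: Osei 3/3, Haddad 1/1, Leclerc 1/1, Ivanova 2/2, Novak 2/3, Okafor 1/2.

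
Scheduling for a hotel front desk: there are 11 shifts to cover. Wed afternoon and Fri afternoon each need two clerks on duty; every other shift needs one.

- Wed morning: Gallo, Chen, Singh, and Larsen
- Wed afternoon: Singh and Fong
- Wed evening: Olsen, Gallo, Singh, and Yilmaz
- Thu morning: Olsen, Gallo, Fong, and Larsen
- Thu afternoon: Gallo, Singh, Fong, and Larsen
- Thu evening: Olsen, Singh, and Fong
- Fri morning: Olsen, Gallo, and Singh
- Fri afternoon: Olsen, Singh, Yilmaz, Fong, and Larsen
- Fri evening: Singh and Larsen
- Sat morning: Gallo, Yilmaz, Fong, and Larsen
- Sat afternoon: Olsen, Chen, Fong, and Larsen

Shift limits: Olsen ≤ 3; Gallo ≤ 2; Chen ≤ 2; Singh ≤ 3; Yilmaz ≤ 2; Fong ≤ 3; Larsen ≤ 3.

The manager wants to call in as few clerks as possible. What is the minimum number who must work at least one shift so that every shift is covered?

13 slots to fill and no one can take more than 3, so at least ⌈13/3⌉ = 5 clerks are needed.
Olsen, Gallo, Chen, Singh, and Fong alone can cover everything: Wed morning→Chen, Wed afternoon→Singh+Fong, Wed evening→Olsen, Thu morning→Olsen, Thu afternoon→Gallo, Thu evening→Fong, Fri morning→Olsen, Fri afternoon→Singh+Fong, Fri evening→Singh, Sat morning→Gallo, Sat afternoon→Chen.

5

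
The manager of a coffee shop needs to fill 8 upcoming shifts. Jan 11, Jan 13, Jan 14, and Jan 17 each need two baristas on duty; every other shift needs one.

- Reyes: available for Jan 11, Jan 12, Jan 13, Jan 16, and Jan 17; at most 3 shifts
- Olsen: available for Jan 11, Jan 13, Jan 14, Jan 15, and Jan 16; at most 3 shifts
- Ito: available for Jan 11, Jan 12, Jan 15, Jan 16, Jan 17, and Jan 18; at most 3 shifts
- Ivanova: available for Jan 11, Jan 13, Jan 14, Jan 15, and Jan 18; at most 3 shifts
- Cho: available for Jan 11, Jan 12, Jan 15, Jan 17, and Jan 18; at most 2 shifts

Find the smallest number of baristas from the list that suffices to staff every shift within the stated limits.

4

12 slots to fill and no one can take more than 3, so at least ⌈12/3⌉ = 4 baristas are needed.
Reyes, Olsen, Ito, and Ivanova alone can cover everything: Jan 11→Ito+Ivanova, Jan 12→Reyes, Jan 13→Reyes+Olsen, Jan 14→Olsen+Ivanova, Jan 15→Ivanova, Jan 16→Olsen, Jan 17→Reyes+Ito, Jan 18→Ito.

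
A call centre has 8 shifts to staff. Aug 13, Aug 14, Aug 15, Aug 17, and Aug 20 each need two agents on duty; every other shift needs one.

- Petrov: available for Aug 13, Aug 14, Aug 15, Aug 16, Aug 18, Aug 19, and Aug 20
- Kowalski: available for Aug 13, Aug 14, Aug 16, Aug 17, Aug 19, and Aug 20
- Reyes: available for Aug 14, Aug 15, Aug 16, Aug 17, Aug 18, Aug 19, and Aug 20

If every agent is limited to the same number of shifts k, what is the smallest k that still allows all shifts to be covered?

With 3 agents and 13 worker-slots to fill, someone must work at least ⌈13/3⌉ = 5 shifts, so k ≥ 5.
k = 5 works: Aug 13→Petrov+Kowalski, Aug 14→Petrov+Kowalski, Aug 15→Petrov+Reyes, Aug 16→Petrov, Aug 17→Kowalski+Reyes, Aug 18→Petrov, Aug 19→Kowalski, Aug 20→Kowalski+Reyes.
Loads: Petrov 5, Kowalski 5, Reyes 3 — all ≤ 5.

5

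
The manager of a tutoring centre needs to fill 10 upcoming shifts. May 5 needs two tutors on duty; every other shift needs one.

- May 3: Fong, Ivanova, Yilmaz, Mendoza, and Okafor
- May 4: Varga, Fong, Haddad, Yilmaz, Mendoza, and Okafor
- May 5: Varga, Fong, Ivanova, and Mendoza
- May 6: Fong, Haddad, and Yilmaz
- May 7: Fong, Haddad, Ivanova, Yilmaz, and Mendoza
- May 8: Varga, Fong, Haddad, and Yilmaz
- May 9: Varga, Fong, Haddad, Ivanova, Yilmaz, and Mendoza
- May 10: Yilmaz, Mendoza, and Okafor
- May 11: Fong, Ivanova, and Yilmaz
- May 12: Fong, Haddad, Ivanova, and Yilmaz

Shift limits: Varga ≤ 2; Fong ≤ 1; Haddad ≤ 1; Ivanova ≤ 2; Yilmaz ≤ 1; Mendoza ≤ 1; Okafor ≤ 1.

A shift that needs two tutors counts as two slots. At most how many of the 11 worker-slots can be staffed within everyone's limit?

Total capacity across all tutors is 2+1+1+2+1+1+1 = 9, and 11 slots are needed, so at most 9 can be filled.
An assignment achieving 9: May 3→Mendoza, May 4→Okafor, May 5→Varga+Ivanova, May 6→Fong, May 8→Varga, May 10→Yilmaz, May 11→Ivanova, May 12→Haddad.
Loads: Varga 2/2, Fong 1/1, Haddad 1/1, Ivanova 2/2, Yilmaz 1/1, Mendoza 1/1, Okafor 1/1.

9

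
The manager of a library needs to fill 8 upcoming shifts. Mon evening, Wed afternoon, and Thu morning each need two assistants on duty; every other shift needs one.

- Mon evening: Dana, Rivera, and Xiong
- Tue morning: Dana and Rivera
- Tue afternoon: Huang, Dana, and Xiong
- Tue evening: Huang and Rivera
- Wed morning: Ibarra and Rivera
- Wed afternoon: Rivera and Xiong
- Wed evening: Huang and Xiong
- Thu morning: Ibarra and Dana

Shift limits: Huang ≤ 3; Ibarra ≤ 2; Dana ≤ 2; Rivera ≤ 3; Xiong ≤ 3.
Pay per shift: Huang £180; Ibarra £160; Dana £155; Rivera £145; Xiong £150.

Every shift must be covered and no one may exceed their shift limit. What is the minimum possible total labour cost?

£1695

Wed afternoon can only be covered by Rivera and Xiong, so that assignment is forced.
Thu morning can only be covered by Ibarra and Dana, so that assignment is forced.
Picking the cheapest available assistant for each shift independently would cost £1640, but that ignores the shift limits.
An optimal schedule: Mon evening→Xiong+Dana, Tue morning→Rivera, Tue afternoon→Huang, Tue evening→Rivera, Wed morning→Ibarra, Wed afternoon→Rivera+Xiong, Wed evening→Xiong, Thu morning→Dana+Ibarra.
Total: 150 + 155 + 145 + 180 + 145 + 160 + 145 + 150 + 150 + 155 + 160 = £1695.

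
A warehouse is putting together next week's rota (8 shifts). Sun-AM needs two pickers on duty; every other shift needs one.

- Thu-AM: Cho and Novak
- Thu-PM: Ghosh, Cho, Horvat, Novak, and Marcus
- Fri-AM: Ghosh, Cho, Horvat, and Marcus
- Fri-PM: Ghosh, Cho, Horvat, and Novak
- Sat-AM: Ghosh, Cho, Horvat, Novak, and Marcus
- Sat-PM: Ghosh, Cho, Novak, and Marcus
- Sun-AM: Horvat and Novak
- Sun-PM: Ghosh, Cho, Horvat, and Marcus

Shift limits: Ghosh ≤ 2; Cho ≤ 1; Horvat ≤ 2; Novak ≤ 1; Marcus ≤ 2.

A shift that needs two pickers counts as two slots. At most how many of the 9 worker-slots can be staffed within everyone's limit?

8

Total capacity across all pickers is 2+1+2+1+2 = 8, and 9 slots are needed, so at most 8 can be filled.
An assignment achieving 8: Thu-AM→Cho, Thu-PM→Marcus, Fri-AM→Ghosh, Fri-PM→Ghosh, Sat-PM→Marcus, Sun-AM→Horvat+Novak, Sun-PM→Horvat.
Loads: Ghosh 2/2, Cho 1/1, Horvat 2/2, Novak 1/1, Marcus 2/2.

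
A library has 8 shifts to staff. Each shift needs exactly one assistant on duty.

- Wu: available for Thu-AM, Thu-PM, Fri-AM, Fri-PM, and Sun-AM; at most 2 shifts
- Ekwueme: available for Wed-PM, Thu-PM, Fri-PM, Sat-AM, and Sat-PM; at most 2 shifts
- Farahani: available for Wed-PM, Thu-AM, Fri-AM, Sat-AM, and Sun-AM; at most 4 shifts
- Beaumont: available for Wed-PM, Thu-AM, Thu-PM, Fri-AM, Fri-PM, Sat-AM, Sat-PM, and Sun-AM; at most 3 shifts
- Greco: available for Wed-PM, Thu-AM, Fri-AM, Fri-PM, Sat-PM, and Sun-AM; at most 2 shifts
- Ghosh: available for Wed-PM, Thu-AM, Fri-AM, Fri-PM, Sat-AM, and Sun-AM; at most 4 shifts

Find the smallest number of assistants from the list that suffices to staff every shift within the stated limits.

3

8 slots to fill and no one can take more than 4, so at least ⌈8/4⌉ = 2 assistants are needed.
No set of 2 assistants can cover every shift (each such set leaves at least one shift with no one available or exceeds a cap).
Wu, Ekwueme, and Farahani alone can cover everything: Wed-PM→Ekwueme, Thu-AM→Farahani, Thu-PM→Wu, Fri-AM→Farahani, Fri-PM→Wu, Sat-AM→Farahani, Sat-PM→Ekwueme, Sun-AM→Farahani.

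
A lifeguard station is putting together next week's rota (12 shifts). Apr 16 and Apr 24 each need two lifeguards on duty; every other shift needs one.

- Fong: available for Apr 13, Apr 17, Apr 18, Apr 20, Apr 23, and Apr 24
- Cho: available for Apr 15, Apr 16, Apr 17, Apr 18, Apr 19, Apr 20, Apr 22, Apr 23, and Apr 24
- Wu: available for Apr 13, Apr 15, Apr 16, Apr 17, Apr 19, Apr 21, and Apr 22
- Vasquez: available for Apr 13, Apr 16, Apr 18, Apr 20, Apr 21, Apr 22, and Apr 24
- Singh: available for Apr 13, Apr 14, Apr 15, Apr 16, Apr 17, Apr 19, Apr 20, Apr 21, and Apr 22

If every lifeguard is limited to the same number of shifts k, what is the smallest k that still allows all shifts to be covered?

With 5 lifeguards and 14 worker-slots to fill, someone must work at least ⌈14/5⌉ = 3 shifts, so k ≥ 3.
k = 3 works: Apr 13→Wu, Apr 14→Singh, Apr 15→Cho, Apr 16→Vasquez+Singh, Apr 17→Wu, Apr 18→Fong, Apr 19→Cho, Apr 20→Vasquez, Apr 21→Wu, Apr 22→Vasquez, Apr 23→Fong, Apr 24→Fong+Cho.
Loads: Fong 3, Cho 3, Wu 3, Vasquez 3, Singh 2 — all ≤ 3.

3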